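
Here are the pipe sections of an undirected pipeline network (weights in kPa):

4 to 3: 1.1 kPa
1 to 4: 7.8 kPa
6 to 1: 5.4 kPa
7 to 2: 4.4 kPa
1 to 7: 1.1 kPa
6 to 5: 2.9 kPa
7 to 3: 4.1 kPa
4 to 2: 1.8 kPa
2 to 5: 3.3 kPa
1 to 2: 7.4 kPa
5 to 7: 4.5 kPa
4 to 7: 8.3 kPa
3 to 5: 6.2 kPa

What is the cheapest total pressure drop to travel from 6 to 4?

8 kPa

Enumerating some paths:
6–5–2–4: 2.9+3.3+1.8 = 8
6–5–3–4: 2.9+6.2+1.1 = 10.2
The minimum is 8 kPa via 6–5–2–4.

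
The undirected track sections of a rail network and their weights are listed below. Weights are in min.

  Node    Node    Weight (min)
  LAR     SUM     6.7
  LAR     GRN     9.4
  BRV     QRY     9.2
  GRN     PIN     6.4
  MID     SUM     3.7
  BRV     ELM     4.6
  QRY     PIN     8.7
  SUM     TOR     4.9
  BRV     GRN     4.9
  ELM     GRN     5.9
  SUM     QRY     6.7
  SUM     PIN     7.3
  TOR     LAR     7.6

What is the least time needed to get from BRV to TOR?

20.8 min

Running Dijkstra from BRV:
BRV: 0
ELM: 4.6  (via BRV)
GRN: 4.9  (via BRV)
QRY: 9.2  (via BRV)
PIN: 11.3  (via GRN)
LAR: 14.3  (via GRN)
SUM: 15.9  (via QRY)
MID: 19.6  (via SUM)
TOR: 20.8  (via SUM)
Shortest route: BRV–QRY–SUM–TOR = 20.8 min.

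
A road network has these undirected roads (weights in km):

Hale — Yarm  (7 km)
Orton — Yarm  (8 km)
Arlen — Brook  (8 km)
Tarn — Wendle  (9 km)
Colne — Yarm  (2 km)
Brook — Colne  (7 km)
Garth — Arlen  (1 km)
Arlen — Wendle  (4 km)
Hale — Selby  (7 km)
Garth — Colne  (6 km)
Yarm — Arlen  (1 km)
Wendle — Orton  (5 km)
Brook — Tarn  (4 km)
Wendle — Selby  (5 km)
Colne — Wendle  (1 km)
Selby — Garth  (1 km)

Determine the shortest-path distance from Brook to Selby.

Shortest distances from Brook:
Brook: 0
Tarn: 4  (via Brook)
Colne: 7  (via Brook)
Wendle: 8  (via Colne)
Arlen: 8  (via Brook)
Yarm: 9  (via Colne)
Garth: 9  (via Arlen)
Selby: 10  (via Garth)
Shortest route: Brook–Arlen–Garth–Selby = 10 km.

10 km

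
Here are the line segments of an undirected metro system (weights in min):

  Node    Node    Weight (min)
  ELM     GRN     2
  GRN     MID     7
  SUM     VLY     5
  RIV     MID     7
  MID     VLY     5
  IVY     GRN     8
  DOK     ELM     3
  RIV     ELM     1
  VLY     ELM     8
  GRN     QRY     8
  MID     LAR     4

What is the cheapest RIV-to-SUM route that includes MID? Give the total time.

17 min

Best RIV to MID: RIV → MID costing 7
Best MID to SUM: MID → VLY → SUM costing 10
Total via MID: 7 + 10 = 17 min.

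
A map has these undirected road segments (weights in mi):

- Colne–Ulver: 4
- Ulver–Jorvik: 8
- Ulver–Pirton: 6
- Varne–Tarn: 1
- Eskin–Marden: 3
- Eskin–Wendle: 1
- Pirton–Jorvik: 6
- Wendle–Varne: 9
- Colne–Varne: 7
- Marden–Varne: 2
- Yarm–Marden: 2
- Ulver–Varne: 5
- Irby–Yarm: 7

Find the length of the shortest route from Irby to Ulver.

Candidate routes:
Irby - Yarm - Marden - Varne - Ulver: 7+2+2+5 = 16
Irby - Yarm - Marden - Varne - Colne - Ulver: 7+2+2+7+4 = 22
Irby - Yarm - Marden - Eskin - Wendle - Varne - Ulver: 7+2+3+1+9+5 = 27
Cheapest is Irby - Yarm - Marden - Varne - Ulver at 16 mi.

16 mi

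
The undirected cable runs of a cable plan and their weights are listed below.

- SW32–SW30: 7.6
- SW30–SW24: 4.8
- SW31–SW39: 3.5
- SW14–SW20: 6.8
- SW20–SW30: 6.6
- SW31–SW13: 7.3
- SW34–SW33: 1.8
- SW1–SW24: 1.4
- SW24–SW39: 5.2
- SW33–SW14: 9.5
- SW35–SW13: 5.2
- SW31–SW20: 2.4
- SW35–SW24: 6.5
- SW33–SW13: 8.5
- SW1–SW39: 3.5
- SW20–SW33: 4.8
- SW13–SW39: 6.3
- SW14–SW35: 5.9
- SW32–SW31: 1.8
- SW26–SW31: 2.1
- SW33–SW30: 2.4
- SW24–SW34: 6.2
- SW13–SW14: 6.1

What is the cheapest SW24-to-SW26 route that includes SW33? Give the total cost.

Best SW24 to SW33: SW24 → SW30 → SW33 costing 7.2
Best SW33 to SW26: SW33 → SW20 → SW31 → SW26 costing 9.3
Total via SW33: 7.2 + 9.3 = 16.5.

16.5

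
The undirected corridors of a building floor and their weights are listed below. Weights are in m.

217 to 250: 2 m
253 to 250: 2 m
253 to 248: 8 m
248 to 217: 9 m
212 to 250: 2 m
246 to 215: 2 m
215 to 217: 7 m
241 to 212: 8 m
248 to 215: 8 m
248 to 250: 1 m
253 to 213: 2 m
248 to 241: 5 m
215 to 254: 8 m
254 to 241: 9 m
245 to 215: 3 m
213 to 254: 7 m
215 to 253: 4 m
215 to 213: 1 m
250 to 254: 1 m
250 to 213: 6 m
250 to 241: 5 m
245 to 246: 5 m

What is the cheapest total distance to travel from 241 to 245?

Settle nodes by increasing distance from 241:
241: 0
248: 5  (via 241)
250: 5  (via 241)
254: 6  (via 250)
212: 7  (via 250)
217: 7  (via 250)
253: 7  (via 250)
213: 9  (via 253)
215: 10  (via 213)
246: 12  (via 215)
245: 13  (via 215)
Shortest route: 241–250–253–213–215–245 = 13 m.

13 m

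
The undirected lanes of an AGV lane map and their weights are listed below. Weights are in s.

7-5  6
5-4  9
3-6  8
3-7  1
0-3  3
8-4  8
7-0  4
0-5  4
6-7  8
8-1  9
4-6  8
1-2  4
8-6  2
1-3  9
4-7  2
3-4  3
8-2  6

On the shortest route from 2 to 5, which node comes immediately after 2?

Candidate routes:
2 - 8 - 4 - 7 - 5: 6+8+2+6 = 22
2 - 1 - 3 - 7 - 5: 4+9+1+6 = 20
2 - 8 - 6 - 7 - 5: 6+2+8+6 = 22
Cheapest is 2 - 1 - 3 - 7 - 5 at 20 s.
So from 2 the first move is to 1.

1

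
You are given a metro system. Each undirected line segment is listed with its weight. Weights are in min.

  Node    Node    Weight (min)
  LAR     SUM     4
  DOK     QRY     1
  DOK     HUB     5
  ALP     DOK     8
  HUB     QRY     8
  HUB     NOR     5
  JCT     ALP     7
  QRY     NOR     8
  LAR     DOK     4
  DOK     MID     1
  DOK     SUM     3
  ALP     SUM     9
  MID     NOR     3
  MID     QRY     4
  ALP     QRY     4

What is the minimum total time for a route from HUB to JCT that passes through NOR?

21 min

Best HUB to NOR: HUB–NOR costing 5
Shortest NOR→JCT: NOR–MID–DOK–QRY–ALP–JCT = 16
Total via NOR: 5 + 16 = 21 min.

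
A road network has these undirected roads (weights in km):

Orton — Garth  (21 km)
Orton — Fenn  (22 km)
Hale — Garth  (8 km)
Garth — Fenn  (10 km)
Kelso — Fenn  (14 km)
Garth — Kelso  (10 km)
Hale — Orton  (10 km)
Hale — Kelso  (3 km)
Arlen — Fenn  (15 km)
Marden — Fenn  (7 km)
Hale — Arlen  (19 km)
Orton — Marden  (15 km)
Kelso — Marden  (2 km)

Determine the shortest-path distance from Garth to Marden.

Shortest distances from Garth:
Garth: 0
Hale: 8  (via Garth)
Kelso: 10  (via Garth)
Fenn: 10  (via Garth)
Marden: 12  (via Kelso)
Shortest route: Garth–Kelso–Marden = 12 km.

12 km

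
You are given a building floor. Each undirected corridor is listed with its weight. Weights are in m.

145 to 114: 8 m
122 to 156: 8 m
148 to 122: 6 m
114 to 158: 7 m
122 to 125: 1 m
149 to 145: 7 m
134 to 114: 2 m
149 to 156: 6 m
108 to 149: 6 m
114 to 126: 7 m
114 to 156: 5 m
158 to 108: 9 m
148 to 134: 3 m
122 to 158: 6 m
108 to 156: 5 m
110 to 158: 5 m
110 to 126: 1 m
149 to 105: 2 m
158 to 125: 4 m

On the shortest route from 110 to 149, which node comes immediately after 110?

126

Candidate routes:
110 - 158 - 108 - 149: 5+9+6 = 20
110 - 126 - 114 - 145 - 149: 1+7+8+7 = 23
110 - 126 - 114 - 156 - 149: 1+7+5+6 = 19
The minimum is 19 m via 110 - 126 - 114 - 156 - 149.
So from 110 the first move is to 126.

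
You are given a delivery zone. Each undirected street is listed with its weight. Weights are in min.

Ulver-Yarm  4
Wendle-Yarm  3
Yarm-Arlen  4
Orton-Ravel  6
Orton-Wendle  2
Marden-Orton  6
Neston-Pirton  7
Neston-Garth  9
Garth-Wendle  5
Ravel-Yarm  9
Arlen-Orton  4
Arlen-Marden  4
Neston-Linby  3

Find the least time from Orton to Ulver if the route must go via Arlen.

12 min

Shortest Orton→Arlen: Orton–Arlen = 4
Shortest Arlen→Ulver: Arlen–Yarm–Ulver = 8
Total via Arlen: 4 + 8 = 12 min.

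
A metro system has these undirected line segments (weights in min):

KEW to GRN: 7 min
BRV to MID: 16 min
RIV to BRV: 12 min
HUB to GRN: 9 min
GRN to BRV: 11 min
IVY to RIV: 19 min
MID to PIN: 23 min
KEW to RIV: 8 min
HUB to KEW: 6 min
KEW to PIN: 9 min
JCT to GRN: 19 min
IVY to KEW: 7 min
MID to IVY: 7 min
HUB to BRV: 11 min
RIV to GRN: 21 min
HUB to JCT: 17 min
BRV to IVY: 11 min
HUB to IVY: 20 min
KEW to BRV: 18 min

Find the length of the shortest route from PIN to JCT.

Candidate routes:
PIN - KEW - GRN - JCT: 9+7+19 = 35
PIN - KEW - HUB - JCT: 9+6+17 = 32
The minimum is 32 min via PIN - KEW - HUB - JCT.

32 min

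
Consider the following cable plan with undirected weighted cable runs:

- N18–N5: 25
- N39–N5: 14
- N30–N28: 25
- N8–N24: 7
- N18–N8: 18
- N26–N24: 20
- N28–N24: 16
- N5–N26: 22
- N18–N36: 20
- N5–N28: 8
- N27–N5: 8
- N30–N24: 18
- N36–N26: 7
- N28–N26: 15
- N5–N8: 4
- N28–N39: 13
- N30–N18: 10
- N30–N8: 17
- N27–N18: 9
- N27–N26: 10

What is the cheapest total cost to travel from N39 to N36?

Shortest distances from N39:
N39: 0
N28: 13  (via N39)
N5: 14  (via N39)
N8: 18  (via N5)
N27: 22  (via N5)
N24: 25  (via N8)
N26: 28  (via N28)
N18: 31  (via N27)
N36: 35  (via N26)
Shortest route: N39–N28–N26–N36 = 35.

35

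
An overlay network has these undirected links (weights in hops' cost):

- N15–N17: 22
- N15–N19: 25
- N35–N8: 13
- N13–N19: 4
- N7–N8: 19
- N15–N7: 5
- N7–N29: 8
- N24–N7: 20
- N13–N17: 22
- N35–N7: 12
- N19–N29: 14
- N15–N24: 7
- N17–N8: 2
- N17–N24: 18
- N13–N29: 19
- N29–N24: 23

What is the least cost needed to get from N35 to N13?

37 hops' cost

Settle nodes by increasing distance from N35:
N35: 0
N7: 12  (via N35)
N8: 13  (via N35)
N17: 15  (via N8)
N15: 17  (via N7)
N29: 20  (via N7)
N24: 24  (via N15)
N19: 34  (via N29)
N13: 37  (via N17)
Shortest route: N35 → N8 → N17 → N13 = 37 hops' cost.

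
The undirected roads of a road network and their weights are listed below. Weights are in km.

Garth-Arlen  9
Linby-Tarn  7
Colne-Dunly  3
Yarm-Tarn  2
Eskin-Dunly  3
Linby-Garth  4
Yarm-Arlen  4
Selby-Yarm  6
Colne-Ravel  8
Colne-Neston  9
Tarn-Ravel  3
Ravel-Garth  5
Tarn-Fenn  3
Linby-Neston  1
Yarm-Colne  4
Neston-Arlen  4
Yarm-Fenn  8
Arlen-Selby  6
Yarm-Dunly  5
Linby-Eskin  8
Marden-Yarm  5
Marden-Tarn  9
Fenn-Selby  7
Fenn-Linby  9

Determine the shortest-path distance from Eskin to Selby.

14 km

Compare a few routes:
Eskin–Dunly–Yarm–Selby: 3+5+6 = 14
Eskin–Dunly–Colne–Yarm–Selby: 3+3+4+6 = 16
The minimum is 14 km via Eskin–Dunly–Yarm–Selby.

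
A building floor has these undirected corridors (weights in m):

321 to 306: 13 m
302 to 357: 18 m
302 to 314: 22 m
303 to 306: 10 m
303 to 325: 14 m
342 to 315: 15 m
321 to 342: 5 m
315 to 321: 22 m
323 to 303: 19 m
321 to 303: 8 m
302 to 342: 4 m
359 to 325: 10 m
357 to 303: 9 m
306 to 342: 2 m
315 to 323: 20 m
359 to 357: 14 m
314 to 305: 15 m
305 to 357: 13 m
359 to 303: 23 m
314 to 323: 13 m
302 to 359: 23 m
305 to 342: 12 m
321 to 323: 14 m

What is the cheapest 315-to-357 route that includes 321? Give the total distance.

37 m

Best 315 to 321: 315 → 342 → 321 costing 20
Shortest 321→357: 321 → 303 → 357 = 17
Total via 321: 20 + 17 = 37 m.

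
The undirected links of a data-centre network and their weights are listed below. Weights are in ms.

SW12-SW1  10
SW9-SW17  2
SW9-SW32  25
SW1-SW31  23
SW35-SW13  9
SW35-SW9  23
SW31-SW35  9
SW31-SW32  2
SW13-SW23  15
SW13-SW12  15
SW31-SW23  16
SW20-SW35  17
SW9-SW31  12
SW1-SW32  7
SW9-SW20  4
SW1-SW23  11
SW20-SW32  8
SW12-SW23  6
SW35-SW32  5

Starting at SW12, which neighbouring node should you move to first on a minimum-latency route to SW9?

Candidate routes:
SW12–SW1–SW32–SW20–SW9: 10+7+8+4 = 29
SW12–SW1–SW32–SW31–SW9: 10+7+2+12 = 31
The minimum is 29 ms via SW12–SW1–SW32–SW20–SW9.
So from SW12 the first move is to SW1.

SW1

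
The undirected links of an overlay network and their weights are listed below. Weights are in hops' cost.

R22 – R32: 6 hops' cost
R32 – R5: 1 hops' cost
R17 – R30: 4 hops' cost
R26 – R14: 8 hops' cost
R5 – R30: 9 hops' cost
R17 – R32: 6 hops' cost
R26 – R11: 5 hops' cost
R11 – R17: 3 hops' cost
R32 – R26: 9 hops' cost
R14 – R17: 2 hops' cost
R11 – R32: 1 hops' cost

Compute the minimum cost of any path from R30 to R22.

14 hops' cost

Compare a few routes:
R30–R5–R32–R22: 9+1+6 = 16
R30–R17–R11–R32–R22: 4+3+1+6 = 14
R30–R17–R32–R22: 4+6+6 = 16
The minimum is 14 hops' cost via R30–R17–R11–R32–R22.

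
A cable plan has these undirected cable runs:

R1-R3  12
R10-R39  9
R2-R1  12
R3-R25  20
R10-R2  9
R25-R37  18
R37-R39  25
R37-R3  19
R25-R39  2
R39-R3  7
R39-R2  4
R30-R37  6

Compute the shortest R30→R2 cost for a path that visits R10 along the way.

44

Shortest R30→R10: R30 → R37 → R25 → R39 → R10 = 35
Best R10 to R2: R10 → R2 costing 9
Total via R10: 35 + 9 = 44.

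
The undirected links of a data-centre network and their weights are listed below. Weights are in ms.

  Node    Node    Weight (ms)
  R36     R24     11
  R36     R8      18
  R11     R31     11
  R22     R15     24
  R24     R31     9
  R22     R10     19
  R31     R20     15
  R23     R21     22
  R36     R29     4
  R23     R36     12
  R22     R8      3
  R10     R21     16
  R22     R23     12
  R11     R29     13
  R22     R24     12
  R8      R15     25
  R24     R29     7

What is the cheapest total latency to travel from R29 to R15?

Shortest distances from R29:
R29: 0
R36: 4  (via R29)
R24: 7  (via R29)
R11: 13  (via R29)
R23: 16  (via R36)
R31: 16  (via R24)
R22: 19  (via R24)
R8: 22  (via R36)
R20: 31  (via R31)
R21: 38  (via R23)
R10: 38  (via R22)
R15: 43  (via R22)
Shortest route: R29–R24–R22–R15 = 43 ms.

43 ms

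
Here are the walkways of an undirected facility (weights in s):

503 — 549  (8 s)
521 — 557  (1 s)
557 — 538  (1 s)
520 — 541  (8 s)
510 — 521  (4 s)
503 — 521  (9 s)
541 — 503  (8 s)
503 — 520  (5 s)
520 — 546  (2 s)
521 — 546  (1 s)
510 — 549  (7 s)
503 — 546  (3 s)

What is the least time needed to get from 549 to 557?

Shortest distances from 549:
549: 0
510: 7  (via 549)
503: 8  (via 549)
521: 11  (via 510)
546: 11  (via 503)
557: 12  (via 521)
Shortest route: 549 → 510 → 521 → 557 = 12 s.

12 s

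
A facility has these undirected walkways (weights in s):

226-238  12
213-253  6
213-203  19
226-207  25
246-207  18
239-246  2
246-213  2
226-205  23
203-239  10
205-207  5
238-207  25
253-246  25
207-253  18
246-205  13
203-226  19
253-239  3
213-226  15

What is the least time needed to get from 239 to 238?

31 s

Settle nodes by increasing distance from 239:
239: 0
246: 2  (via 239)
253: 3  (via 239)
213: 4  (via 246)
203: 10  (via 239)
205: 15  (via 246)
226: 19  (via 213)
207: 20  (via 246)
238: 31  (via 226)
Shortest route: 239–246–213–226–238 = 31 s.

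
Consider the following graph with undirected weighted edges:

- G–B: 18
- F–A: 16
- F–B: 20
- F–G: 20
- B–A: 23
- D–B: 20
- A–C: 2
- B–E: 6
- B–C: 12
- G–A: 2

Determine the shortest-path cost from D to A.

34

Settle nodes by increasing distance from D:
D: 0
B: 20  (via D)
E: 26  (via B)
C: 32  (via B)
A: 34  (via C)
Shortest route: D → B → C → A = 34.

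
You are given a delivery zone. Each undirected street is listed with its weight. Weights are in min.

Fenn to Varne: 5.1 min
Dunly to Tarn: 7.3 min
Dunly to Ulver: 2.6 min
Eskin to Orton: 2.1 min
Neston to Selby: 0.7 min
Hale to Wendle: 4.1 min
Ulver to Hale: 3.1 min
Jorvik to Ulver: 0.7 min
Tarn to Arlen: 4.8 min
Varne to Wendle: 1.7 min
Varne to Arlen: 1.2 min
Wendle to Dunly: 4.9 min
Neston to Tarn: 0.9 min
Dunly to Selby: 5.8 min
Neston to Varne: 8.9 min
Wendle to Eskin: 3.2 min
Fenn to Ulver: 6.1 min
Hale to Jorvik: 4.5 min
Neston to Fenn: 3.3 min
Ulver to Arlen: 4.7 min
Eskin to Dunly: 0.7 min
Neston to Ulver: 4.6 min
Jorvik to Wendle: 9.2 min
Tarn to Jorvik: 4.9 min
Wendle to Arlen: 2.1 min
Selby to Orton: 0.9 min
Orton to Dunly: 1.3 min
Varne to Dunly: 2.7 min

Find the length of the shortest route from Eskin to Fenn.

Enumerating some paths:
Eskin - Orton - Selby - Neston - Fenn: 2.1+0.9+0.7+3.3 = 7
Eskin - Dunly - Orton - Selby - Neston - Fenn: 0.7+1.3+0.9+0.7+3.3 = 6.9
Cheapest is Eskin - Dunly - Orton - Selby - Neston - Fenn at 6.9 min.

6.9 min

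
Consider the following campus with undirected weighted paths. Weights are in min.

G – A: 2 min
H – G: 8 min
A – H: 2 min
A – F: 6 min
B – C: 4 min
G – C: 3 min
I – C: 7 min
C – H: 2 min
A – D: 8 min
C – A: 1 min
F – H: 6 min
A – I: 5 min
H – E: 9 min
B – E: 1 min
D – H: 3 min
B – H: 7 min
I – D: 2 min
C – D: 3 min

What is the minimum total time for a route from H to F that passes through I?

Shortest H→I: H–D–I = 5
Best I to F: I–A–F costing 11
Total via I: 5 + 11 = 16 min.

16 min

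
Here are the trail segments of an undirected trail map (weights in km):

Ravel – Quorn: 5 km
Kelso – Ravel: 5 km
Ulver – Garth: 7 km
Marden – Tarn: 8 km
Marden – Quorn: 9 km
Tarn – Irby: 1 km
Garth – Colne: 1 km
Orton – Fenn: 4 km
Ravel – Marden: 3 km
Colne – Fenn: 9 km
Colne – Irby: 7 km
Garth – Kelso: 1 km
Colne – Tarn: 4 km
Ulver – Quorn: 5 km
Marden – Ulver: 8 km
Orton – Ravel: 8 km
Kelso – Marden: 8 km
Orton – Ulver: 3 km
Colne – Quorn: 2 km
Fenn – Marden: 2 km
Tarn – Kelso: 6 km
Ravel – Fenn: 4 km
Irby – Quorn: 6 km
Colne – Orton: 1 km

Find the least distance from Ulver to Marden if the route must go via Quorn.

13 km

Shortest Ulver→Quorn: Ulver → Quorn = 5
Best Quorn to Marden: Quorn → Ravel → Marden costing 8
Total via Quorn: 5 + 8 = 13 km.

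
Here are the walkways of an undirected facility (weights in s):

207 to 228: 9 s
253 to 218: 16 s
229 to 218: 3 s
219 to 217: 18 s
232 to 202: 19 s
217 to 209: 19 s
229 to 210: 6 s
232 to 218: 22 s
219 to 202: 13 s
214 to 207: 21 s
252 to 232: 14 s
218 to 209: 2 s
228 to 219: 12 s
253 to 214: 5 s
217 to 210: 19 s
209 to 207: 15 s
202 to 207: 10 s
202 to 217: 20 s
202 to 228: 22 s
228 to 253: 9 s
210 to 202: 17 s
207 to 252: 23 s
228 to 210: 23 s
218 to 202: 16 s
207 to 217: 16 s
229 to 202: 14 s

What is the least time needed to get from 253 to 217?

Compare a few routes:
253 → 228 → 219 → 217: 9+12+18 = 39
253 → 218 → 209 → 217: 16+2+19 = 37
253 → 228 → 207 → 217: 9+9+16 = 34
253 → 214 → 207 → 217: 5+21+16 = 42
Cheapest is 253 → 228 → 207 → 217 at 34 s.

34 s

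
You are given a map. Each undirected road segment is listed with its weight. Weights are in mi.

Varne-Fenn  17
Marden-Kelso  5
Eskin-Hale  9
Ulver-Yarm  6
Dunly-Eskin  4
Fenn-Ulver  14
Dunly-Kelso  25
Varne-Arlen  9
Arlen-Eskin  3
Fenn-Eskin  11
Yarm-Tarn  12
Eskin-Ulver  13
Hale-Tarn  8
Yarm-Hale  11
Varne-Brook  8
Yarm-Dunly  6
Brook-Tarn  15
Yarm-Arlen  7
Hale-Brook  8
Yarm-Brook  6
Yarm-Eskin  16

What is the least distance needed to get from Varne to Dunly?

16 mi

Candidate routes:
Varne - Brook - Yarm - Dunly: 8+6+6 = 20
Varne - Arlen - Yarm - Dunly: 9+7+6 = 22
Varne - Arlen - Eskin - Dunly: 9+3+4 = 16
The minimum is 16 mi via Varne - Arlen - Eskin - Dunly.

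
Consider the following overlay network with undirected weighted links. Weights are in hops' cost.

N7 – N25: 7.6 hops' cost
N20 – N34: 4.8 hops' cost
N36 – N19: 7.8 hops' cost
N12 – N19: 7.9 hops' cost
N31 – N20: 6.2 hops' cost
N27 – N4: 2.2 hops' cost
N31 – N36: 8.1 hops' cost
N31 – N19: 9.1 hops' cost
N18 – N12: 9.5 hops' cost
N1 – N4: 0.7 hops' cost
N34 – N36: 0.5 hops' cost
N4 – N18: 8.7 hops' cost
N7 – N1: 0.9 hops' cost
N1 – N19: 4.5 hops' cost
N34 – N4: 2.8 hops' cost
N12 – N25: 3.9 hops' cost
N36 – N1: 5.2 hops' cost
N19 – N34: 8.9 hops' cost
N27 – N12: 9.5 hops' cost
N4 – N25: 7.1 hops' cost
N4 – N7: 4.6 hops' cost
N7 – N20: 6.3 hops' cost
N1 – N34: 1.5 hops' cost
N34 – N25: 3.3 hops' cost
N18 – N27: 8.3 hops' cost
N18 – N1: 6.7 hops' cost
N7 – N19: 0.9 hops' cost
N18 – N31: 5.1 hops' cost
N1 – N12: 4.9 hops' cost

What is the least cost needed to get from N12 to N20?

11.2 hops' cost

Candidate routes:
N12 → N1 → N4 → N34 → N20: 4.9+0.7+2.8+4.8 = 13.2
N12 → N1 → N34 → N20: 4.9+1.5+4.8 = 11.2
N12 → N25 → N34 → N20: 3.9+3.3+4.8 = 12
N12 → N1 → N7 → N20: 4.9+0.9+6.3 = 12.1
The minimum is 11.2 hops' cost via N12 → N1 → N34 → N20.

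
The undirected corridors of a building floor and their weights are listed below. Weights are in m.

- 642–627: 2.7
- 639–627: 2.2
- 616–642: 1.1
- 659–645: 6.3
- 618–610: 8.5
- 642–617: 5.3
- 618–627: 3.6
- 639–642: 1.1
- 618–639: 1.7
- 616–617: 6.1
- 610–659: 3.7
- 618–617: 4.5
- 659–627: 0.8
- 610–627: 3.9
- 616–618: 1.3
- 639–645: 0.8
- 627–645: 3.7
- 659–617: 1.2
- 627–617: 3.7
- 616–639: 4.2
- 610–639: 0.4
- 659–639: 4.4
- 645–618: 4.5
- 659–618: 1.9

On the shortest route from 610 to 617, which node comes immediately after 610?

639

Candidate routes:
610 → 639 → 627 → 659 → 617: 0.4+2.2+0.8+1.2 = 4.6
610 → 639 → 618 → 659 → 617: 0.4+1.7+1.9+1.2 = 5.2
610 → 659 → 617: 3.7+1.2 = 4.9
610 → 627 → 659 → 617: 3.9+0.8+1.2 = 5.9
The minimum is 4.6 m via 610 → 639 → 627 → 659 → 617.
So from 610 the first move is to 639.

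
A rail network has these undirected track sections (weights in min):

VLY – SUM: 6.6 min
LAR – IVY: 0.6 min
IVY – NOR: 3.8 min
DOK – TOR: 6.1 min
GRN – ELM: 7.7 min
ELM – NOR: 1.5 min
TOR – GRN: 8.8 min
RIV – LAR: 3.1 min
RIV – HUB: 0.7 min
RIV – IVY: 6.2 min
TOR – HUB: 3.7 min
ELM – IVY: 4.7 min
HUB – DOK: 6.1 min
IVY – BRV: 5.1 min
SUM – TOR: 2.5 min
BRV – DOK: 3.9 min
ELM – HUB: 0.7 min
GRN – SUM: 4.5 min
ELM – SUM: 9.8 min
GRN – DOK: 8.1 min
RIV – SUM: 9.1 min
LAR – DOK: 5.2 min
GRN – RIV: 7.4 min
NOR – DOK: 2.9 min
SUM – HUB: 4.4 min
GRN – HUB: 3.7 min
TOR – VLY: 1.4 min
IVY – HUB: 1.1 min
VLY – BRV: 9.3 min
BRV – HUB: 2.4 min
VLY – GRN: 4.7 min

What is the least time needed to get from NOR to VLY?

7.3 min

Enumerating some paths:
NOR → DOK → TOR → VLY: 2.9+6.1+1.4 = 10.4
NOR → ELM → HUB → TOR → VLY: 1.5+0.7+3.7+1.4 = 7.3
NOR → IVY → HUB → TOR → VLY: 3.8+1.1+3.7+1.4 = 10
NOR → ELM → HUB → SUM → TOR → VLY: 1.5+0.7+4.4+2.5+1.4 = 10.5
Cheapest is NOR → ELM → HUB → TOR → VLY at 7.3 min.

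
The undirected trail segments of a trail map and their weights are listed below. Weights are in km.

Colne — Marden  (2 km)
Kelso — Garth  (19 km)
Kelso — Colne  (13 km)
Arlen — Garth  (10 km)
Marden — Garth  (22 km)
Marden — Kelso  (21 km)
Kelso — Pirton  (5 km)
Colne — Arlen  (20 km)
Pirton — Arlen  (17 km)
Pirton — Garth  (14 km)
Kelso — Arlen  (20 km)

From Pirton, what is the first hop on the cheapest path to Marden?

Enumerating some paths:
Pirton–Kelso–Colne–Marden: 5+13+2 = 20
Pirton–Garth–Marden: 14+22 = 36
Pirton–Arlen–Colne–Marden: 17+20+2 = 39
Pirton–Kelso–Marden: 5+21 = 26
Cheapest is Pirton–Kelso–Colne–Marden at 20 km.
So from Pirton the first move is to Kelso.

Kelso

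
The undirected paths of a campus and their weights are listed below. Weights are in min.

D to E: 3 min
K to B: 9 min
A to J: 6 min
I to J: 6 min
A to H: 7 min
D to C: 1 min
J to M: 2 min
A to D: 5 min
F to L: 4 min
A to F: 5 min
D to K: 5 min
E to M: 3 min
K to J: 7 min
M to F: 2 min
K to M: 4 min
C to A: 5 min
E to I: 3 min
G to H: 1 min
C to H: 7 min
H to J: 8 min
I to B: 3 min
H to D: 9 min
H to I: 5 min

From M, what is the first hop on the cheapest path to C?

E

Enumerating some paths:
M - F - A - C: 2+5+5 = 12
M - E - D - C: 3+3+1 = 7
M - K - D - C: 4+5+1 = 10
Cheapest is M - E - D - C at 7 min.
So from M the first move is to E.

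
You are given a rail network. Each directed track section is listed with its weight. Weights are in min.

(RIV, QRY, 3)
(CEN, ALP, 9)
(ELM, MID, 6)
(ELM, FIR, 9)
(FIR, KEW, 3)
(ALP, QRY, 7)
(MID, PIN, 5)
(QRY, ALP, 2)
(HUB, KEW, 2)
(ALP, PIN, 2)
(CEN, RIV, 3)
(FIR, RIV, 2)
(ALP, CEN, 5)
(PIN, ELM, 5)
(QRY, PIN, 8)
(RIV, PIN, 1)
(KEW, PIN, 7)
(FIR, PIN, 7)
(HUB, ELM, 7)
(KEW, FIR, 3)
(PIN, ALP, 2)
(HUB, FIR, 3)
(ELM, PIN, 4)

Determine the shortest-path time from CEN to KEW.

21 min

Candidate routes:
CEN - RIV - QRY - ALP - PIN - ELM - FIR - KEW: 3+3+2+2+5+9+3 = 27
CEN - ALP - PIN - ELM - FIR - KEW: 9+2+5+9+3 = 28
CEN - RIV - QRY - PIN - ELM - FIR - KEW: 3+3+8+5+9+3 = 31
CEN - RIV - PIN - ELM - FIR - KEW: 3+1+5+9+3 = 21
Cheapest is CEN - RIV - PIN - ELM - FIR - KEW at 21 min.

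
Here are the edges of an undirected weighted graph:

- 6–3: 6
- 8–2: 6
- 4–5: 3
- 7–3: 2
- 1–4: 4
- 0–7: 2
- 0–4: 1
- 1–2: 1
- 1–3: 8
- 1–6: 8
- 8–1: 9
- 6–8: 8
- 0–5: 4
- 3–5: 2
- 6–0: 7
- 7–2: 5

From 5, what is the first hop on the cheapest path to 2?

4

Enumerating some paths:
5 - 4 - 1 - 2: 3+4+1 = 8
5 - 3 - 7 - 2: 2+2+5 = 9
5 - 0 - 4 - 1 - 2: 4+1+4+1 = 10
The minimum is 8 via 5 - 4 - 1 - 2.
So from 5 the first move is to 4.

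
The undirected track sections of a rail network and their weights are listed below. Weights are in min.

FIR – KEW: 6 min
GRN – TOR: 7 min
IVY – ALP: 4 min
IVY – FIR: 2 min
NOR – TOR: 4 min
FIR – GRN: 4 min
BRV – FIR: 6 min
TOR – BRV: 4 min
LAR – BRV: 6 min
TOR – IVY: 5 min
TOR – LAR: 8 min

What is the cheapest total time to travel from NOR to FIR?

11 min

Running Dijkstra from NOR:
NOR: 0
TOR: 4  (via NOR)
BRV: 8  (via TOR)
IVY: 9  (via TOR)
FIR: 11  (via IVY)
Shortest route: NOR → TOR → IVY → FIR = 11 min.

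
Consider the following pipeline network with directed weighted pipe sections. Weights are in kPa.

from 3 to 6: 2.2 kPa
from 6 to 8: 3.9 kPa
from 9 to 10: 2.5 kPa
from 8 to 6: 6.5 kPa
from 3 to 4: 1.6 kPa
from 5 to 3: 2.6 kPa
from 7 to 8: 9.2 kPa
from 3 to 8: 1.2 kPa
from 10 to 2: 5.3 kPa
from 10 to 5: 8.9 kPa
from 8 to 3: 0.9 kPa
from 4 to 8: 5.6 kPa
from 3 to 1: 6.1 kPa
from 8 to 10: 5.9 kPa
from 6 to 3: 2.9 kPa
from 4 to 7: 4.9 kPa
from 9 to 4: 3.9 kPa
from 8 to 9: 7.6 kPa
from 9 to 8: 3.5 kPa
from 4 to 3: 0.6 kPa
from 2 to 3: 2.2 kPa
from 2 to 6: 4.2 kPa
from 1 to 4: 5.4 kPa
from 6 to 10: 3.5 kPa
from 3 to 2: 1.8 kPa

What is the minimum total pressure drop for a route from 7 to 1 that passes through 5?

Shortest 7→5: 7 → 8 → 10 → 5 = 24
Shortest 5→1: 5 → 3 → 1 = 8.7
Total via 5: 24 + 8.7 = 32.7 kPa.

32.7 kPa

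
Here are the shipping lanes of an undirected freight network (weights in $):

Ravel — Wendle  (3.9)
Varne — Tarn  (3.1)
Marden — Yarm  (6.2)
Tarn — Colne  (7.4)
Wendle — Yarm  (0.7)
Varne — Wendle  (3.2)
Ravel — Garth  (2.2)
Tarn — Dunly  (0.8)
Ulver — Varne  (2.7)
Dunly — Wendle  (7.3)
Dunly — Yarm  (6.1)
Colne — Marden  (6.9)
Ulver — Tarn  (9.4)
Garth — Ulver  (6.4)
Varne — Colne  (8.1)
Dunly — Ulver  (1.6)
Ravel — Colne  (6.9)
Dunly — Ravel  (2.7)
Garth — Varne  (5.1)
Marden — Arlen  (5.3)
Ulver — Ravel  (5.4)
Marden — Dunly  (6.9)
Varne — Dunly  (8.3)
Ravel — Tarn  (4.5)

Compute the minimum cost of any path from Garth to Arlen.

Shortest distances from Garth:
Garth: 0
Ravel: 2.2  (via Garth)
Dunly: 4.9  (via Ravel)
Varne: 5.1  (via Garth)
Tarn: 5.7  (via Dunly)
Wendle: 6.1  (via Ravel)
Ulver: 6.4  (via Garth)
Yarm: 6.8  (via Wendle)
Colne: 9.1  (via Ravel)
Marden: 11.8  (via Dunly)
Arlen: 17.1  (via Marden)
Shortest route: Garth–Ravel–Dunly–Marden–Arlen = $17.1.

$17.1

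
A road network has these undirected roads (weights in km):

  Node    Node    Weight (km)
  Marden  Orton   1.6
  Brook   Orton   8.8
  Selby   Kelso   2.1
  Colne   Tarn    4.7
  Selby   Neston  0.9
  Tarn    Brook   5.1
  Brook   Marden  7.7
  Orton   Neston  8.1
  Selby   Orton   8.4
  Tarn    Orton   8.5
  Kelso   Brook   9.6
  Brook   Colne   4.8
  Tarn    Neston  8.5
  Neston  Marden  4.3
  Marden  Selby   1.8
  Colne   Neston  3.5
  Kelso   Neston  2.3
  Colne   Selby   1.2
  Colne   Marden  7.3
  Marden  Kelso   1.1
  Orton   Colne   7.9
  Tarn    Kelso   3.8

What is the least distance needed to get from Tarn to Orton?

Compare a few routes:
Tarn - Kelso - Selby - Marden - Orton: 3.8+2.1+1.8+1.6 = 9.3
Tarn - Orton: 8.5 = 8.5
Tarn - Colne - Selby - Marden - Orton: 4.7+1.2+1.8+1.6 = 9.3
Tarn - Kelso - Marden - Orton: 3.8+1.1+1.6 = 6.5
Cheapest is Tarn - Kelso - Marden - Orton at 6.5 km.

6.5 km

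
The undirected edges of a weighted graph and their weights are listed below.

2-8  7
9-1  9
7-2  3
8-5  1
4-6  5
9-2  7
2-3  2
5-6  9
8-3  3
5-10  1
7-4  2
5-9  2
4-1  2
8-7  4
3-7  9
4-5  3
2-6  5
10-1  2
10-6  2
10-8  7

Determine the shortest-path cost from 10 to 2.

7

Shortest distances from 10:
10: 0
5: 1  (via 10)
1: 2  (via 10)
6: 2  (via 10)
8: 2  (via 5)
9: 3  (via 5)
4: 4  (via 5)
3: 5  (via 8)
7: 6  (via 8)
2: 7  (via 6)
Shortest route: 10 → 6 → 2 = 7.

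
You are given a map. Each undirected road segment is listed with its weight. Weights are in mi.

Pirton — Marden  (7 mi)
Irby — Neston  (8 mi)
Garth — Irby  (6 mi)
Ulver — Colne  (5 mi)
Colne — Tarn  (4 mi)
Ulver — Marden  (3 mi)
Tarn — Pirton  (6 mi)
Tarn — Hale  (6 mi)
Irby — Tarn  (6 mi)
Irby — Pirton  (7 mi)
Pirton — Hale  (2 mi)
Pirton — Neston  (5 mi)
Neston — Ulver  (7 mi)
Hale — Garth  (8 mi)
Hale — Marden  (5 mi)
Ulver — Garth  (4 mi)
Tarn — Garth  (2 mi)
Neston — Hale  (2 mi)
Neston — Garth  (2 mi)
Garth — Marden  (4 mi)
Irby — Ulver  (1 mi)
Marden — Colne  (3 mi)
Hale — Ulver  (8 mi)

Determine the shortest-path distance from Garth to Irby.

5 mi

Settle nodes by increasing distance from Garth:
Garth: 0
Tarn: 2  (via Garth)
Neston: 2  (via Garth)
Marden: 4  (via Garth)
Hale: 4  (via Neston)
Ulver: 4  (via Garth)
Irby: 5  (via Ulver)
Shortest route: Garth → Ulver → Irby = 5 mi.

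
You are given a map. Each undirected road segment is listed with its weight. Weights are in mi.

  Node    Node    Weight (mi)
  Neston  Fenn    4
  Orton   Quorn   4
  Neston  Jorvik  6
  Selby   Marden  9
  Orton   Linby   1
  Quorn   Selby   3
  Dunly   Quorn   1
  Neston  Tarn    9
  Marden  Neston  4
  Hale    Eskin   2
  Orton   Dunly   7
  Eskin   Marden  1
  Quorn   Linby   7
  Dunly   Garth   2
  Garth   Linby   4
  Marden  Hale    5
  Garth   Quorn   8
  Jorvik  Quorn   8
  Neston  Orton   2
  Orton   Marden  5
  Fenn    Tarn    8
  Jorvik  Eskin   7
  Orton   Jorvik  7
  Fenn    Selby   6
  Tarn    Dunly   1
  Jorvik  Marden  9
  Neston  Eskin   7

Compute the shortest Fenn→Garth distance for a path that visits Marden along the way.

Shortest Fenn→Marden: Fenn → Neston → Marden = 8
Best Marden to Garth: Marden → Orton → Linby → Garth costing 10
Total via Marden: 8 + 10 = 18 mi.

18 mi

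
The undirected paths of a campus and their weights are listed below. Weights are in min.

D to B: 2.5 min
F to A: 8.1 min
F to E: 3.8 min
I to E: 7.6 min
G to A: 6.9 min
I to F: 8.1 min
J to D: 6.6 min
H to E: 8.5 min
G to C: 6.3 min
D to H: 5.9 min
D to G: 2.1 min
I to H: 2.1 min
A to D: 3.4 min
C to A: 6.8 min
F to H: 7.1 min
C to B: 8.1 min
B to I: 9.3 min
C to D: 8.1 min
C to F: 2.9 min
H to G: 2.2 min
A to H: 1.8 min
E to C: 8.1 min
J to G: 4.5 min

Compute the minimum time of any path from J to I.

Candidate routes:
J–D–G–H–I: 6.6+2.1+2.2+2.1 = 13
J–D–A–H–I: 6.6+3.4+1.8+2.1 = 13.9
J–G–H–I: 4.5+2.2+2.1 = 8.8
Cheapest is J–G–H–I at 8.8 min.

8.8 min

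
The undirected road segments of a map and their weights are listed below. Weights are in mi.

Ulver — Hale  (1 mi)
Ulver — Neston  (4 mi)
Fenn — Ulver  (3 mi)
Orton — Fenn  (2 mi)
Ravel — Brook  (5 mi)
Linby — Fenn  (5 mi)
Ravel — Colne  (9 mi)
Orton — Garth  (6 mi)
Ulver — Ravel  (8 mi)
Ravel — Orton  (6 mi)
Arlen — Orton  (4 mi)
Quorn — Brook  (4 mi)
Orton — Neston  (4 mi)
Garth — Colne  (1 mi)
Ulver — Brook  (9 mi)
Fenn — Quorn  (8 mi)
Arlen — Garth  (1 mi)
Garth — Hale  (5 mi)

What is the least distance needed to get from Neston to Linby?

11 mi

Settle nodes by increasing distance from Neston:
Neston: 0
Orton: 4  (via Neston)
Ulver: 4  (via Neston)
Hale: 5  (via Ulver)
Fenn: 6  (via Orton)
Arlen: 8  (via Orton)
Garth: 9  (via Arlen)
Colne: 10  (via Garth)
Ravel: 10  (via Orton)
Linby: 11  (via Fenn)
Shortest route: Neston–Orton–Fenn–Linby = 11 mi.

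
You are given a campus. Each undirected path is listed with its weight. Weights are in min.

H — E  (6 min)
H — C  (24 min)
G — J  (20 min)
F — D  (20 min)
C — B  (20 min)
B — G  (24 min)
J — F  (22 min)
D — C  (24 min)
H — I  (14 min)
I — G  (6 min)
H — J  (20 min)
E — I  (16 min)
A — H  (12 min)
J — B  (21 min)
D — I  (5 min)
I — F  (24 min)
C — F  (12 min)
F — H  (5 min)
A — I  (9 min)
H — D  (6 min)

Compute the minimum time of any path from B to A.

39 min

Enumerating some paths:
B → C → F → H → A: 20+12+5+12 = 49
B → G → I → A: 24+6+9 = 39
The minimum is 39 min via B → G → I → A.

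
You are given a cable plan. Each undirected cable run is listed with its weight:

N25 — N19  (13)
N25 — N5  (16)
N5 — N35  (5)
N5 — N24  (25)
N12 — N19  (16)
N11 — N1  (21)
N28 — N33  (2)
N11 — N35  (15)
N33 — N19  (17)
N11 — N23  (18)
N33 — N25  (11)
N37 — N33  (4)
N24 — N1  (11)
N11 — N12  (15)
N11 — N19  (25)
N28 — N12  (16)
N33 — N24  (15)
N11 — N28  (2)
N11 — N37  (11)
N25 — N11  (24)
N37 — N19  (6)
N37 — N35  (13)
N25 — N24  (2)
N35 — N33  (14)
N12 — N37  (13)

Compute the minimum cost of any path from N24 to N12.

Settle nodes by increasing distance from N24:
N24: 0
N25: 2  (via N24)
N1: 11  (via N24)
N33: 13  (via N25)
N28: 15  (via N33)
N19: 15  (via N25)
N37: 17  (via N33)
N11: 17  (via N28)
N5: 18  (via N25)
N35: 23  (via N5)
N12: 30  (via N37)
Shortest route: N24–N25–N33–N37–N12 = 30.

30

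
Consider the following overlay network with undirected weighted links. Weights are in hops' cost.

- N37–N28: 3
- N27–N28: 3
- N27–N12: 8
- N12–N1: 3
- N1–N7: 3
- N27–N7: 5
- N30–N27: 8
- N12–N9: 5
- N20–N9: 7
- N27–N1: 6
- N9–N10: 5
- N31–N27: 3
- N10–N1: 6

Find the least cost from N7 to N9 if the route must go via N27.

Shortest N7→N27: N7–N27 = 5
Shortest N27→N9: N27–N12–N9 = 13
Total via N27: 5 + 13 = 18 hops' cost.

18 hops' cost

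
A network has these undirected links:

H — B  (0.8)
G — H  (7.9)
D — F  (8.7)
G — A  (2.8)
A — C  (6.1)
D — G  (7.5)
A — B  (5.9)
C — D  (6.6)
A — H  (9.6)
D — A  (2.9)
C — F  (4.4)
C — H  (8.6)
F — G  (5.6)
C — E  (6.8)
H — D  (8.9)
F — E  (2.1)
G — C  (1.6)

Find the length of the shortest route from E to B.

15.9

Shortest distances from E:
E: 0
F: 2.1  (via E)
C: 6.5  (via F)
G: 7.7  (via F)
A: 10.5  (via G)
D: 10.8  (via F)
H: 15.1  (via C)
B: 15.9  (via H)
Shortest route: E–F–C–H–B = 15.9.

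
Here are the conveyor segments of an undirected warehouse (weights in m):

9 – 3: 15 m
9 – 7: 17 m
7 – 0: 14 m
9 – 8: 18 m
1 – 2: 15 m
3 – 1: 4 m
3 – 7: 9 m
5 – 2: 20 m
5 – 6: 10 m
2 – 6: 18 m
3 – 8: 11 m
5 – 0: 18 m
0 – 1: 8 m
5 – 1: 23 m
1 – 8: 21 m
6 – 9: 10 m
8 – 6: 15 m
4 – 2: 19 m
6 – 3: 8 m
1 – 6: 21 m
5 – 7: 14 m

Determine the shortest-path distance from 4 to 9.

Enumerating some paths:
4 → 2 → 1 → 3 → 9: 19+15+4+15 = 53
4 → 2 → 6 → 9: 19+18+10 = 47
Cheapest is 4 → 2 → 6 → 9 at 47 m.

47 m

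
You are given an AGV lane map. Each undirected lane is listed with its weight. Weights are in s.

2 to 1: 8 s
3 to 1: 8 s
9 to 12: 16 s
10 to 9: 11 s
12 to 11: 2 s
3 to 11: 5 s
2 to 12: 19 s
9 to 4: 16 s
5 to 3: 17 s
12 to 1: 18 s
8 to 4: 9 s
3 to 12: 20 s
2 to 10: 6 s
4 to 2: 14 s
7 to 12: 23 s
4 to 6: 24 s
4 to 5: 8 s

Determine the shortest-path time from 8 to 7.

Settle nodes by increasing distance from 8:
8: 0
4: 9  (via 8)
5: 17  (via 4)
2: 23  (via 4)
9: 25  (via 4)
10: 29  (via 2)
1: 31  (via 2)
6: 33  (via 4)
3: 34  (via 5)
11: 39  (via 3)
12: 41  (via 9)
7: 64  (via 12)
Shortest route: 8–4–9–12–7 = 64 s.

64 s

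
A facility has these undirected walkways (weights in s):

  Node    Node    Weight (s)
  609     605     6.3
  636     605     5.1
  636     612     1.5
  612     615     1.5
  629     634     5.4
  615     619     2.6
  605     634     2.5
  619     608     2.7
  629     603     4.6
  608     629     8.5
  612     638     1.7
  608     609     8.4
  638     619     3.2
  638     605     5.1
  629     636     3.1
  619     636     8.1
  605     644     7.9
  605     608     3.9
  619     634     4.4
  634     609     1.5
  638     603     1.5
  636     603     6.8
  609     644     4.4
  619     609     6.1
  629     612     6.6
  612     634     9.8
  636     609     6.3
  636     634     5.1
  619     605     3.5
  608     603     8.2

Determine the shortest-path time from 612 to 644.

Running Dijkstra from 612:
612: 0
615: 1.5  (via 612)
636: 1.5  (via 612)
638: 1.7  (via 612)
603: 3.2  (via 638)
619: 4.1  (via 615)
629: 4.6  (via 636)
605: 6.6  (via 636)
634: 6.6  (via 636)
608: 6.8  (via 619)
609: 7.8  (via 636)
644: 12.2  (via 609)
Shortest route: 612–636–609–644 = 12.2 s.

12.2 s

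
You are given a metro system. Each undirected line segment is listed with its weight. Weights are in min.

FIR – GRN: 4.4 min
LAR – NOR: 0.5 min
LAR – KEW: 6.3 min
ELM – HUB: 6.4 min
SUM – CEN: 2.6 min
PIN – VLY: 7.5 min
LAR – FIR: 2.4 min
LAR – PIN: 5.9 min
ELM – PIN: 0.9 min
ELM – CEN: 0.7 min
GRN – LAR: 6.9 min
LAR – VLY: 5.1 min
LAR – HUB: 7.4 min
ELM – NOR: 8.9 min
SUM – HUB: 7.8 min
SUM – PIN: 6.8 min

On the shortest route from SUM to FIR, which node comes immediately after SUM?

Enumerating some paths:
SUM–CEN–ELM–PIN–LAR–FIR: 2.6+0.7+0.9+5.9+2.4 = 12.5
SUM–PIN–LAR–FIR: 6.8+5.9+2.4 = 15.1
The minimum is 12.5 min via SUM–CEN–ELM–PIN–LAR–FIR.
So from SUM the first move is to CEN.

CEN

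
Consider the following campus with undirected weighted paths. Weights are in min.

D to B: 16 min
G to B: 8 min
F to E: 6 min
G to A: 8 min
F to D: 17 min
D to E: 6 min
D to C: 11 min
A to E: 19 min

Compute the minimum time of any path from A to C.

36 min

Compare a few routes:
A–E–D–C: 19+6+11 = 36
A–G–B–D–C: 8+8+16+11 = 43
Cheapest is A–E–D–C at 36 min.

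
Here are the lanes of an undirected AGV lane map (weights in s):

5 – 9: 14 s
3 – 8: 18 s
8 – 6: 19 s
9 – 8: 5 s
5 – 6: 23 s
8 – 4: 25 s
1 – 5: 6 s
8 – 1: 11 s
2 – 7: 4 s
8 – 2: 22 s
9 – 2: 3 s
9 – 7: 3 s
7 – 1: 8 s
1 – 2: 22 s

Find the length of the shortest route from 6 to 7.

Shortest distances from 6:
6: 0
8: 19  (via 6)
5: 23  (via 6)
9: 24  (via 8)
2: 27  (via 9)
7: 27  (via 9)
Shortest route: 6–8–9–7 = 27 s.

27 s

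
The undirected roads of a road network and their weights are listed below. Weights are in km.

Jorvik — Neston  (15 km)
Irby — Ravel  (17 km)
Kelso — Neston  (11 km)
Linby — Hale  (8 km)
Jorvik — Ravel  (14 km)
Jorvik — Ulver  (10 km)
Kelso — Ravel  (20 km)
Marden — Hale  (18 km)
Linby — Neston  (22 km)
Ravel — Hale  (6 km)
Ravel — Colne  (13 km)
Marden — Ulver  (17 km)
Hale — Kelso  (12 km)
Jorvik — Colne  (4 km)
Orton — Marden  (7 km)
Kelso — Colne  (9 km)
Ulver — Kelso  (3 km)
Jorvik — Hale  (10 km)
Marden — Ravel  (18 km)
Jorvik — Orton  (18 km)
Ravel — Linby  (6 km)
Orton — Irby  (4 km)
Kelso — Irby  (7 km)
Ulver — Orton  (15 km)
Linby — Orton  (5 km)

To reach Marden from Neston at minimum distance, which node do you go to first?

Compare a few routes:
Neston - Kelso - Ulver - Marden: 11+3+17 = 31
Neston - Kelso - Irby - Orton - Marden: 11+7+4+7 = 29
Neston - Linby - Orton - Marden: 22+5+7 = 34
Cheapest is Neston - Kelso - Irby - Orton - Marden at 29 km.
So from Neston the first move is to Kelso.

Kelso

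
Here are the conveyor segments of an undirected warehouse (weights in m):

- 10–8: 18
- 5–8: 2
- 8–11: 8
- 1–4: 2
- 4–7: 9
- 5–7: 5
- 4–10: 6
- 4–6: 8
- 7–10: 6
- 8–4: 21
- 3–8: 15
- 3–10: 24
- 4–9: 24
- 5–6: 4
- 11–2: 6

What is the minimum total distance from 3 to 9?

Candidate routes:
3 - 8 - 5 - 6 - 4 - 9: 15+2+4+8+24 = 53
3 - 10 - 4 - 9: 24+6+24 = 54
The minimum is 53 m via 3 - 8 - 5 - 6 - 4 - 9.

53 m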